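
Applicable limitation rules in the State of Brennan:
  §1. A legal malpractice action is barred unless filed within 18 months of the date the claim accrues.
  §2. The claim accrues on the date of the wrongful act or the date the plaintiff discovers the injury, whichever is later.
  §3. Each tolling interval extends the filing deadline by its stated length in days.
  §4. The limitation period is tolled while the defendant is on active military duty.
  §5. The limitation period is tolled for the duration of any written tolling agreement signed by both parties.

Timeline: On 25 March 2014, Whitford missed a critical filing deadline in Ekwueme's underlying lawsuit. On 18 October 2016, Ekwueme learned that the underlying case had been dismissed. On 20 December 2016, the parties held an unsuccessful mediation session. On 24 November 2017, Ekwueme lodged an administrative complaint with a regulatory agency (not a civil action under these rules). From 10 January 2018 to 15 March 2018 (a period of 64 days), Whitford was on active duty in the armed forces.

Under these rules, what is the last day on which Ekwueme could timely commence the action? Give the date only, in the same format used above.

Taking the later of the act (25 March 2014) and discovery (18 October 2016), the claim accrued on 18 October 2016.
The untolled deadline — 18 months after 18 October 2016 — is 18 April 2018.
Because the defendant's active military service ran from 10 January 2018 to 15 March 2018, the deadline is extended by 64 days to 21 June 2018.
None of the other events listed affects the running of the period under the stated rules.

21 June 2018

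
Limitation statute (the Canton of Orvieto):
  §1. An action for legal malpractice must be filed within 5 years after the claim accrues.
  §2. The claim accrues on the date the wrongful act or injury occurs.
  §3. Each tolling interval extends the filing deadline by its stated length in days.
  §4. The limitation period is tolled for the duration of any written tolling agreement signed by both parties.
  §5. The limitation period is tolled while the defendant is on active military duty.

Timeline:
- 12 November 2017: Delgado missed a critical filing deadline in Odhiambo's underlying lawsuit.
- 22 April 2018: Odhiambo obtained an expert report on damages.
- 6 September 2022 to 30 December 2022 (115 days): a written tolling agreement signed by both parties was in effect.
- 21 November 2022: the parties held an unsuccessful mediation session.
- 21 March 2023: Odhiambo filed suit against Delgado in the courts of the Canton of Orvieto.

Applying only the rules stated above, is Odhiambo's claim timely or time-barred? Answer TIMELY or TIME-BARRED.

TIME-BARRED

The claim accrued on 12 November 2017, the date of the act.
The untolled deadline — 5 years after 12 November 2017 — is 12 November 2022.
The written tolling agreement from 6 September 2022 to 30 December 2022 tolled the period for 115 days, extending the deadline to 7 March 2023.
The other events in the timeline have no effect on the limitation period under the stated rules.
The 21 March 2023 filing falls after the 7 March 2023 deadline; the claim is time-barred.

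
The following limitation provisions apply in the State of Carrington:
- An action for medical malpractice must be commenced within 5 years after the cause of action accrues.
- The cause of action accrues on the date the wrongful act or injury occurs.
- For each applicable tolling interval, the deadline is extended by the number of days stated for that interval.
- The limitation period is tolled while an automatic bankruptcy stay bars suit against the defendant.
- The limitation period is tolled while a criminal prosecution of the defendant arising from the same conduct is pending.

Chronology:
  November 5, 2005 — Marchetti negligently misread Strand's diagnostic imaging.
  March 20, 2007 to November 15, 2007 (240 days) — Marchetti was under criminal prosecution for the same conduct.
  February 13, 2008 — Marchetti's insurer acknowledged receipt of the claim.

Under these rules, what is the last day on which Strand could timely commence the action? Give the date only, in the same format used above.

July 3, 2011

The limitation period began to run on November 5, 2005.
The untolled deadline — 5 years after November 5, 2005 — is November 5, 2010.
Because the pending criminal prosecution ran from March 20, 2007 to November 15, 2007, the deadline is extended by 240 days to July 3, 2011.
The other events in the timeline have no effect on the limitation period under the stated rules.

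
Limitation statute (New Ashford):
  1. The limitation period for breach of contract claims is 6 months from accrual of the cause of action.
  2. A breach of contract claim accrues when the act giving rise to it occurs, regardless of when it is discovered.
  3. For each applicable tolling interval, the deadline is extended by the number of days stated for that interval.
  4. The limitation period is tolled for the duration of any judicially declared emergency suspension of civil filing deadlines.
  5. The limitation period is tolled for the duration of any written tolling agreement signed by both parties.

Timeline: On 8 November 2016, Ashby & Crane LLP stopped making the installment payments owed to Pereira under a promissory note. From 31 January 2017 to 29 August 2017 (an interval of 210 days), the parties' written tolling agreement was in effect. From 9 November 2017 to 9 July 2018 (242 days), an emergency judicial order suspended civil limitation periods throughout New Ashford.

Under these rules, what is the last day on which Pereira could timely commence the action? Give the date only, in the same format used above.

The cause of action accrued on 8 November 2016, the date of the act.
Adding the 6 months base period to 8 November 2016 gives a deadline of 8 May 2017, before any tolling.
The written tolling agreement from 31 January 2017 to 29 August 2017 tolled the period for 210 days, extending the deadline to 4 December 2017.
The emergency suspension of filing deadlines from 9 November 2017 to 9 July 2018 tolled the period for 242 days, extending the deadline to 3 August 2018.

3 August 2018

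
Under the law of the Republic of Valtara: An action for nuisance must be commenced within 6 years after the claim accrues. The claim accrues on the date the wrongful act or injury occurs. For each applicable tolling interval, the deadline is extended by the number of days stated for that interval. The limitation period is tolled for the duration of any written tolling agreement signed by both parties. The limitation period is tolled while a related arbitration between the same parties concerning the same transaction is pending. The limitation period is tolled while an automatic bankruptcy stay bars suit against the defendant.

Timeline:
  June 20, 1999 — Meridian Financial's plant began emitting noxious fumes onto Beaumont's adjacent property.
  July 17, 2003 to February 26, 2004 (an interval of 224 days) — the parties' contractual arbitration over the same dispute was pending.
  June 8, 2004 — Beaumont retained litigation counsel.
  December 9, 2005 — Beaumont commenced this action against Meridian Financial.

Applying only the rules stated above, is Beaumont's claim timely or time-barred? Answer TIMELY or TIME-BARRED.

TIMELY

The claim accrued on June 20, 1999, the date of the act.
Adding the 6 years base period to June 20, 1999 gives a deadline of June 20, 2005, before any tolling.
Because the pending related arbitration ran from July 17, 2003 to February 26, 2004, the deadline is extended by 224 days to January 30, 2006.
None of the other events listed affects the running of the period under the stated rules.
The December 9, 2005 filing precedes the January 30, 2006 deadline; the claim is timely.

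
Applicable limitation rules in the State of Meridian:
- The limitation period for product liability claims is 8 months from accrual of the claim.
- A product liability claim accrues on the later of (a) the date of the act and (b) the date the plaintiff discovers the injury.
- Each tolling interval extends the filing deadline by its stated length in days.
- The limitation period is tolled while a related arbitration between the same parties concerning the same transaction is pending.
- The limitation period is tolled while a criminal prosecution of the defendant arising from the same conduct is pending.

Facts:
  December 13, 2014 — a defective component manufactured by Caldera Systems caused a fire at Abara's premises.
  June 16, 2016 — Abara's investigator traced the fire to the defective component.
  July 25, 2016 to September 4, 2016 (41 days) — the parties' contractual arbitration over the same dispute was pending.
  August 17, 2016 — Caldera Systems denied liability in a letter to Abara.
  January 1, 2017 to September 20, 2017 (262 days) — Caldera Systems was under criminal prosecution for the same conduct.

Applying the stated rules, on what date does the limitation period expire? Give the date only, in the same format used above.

Taking the later of the act (December 13, 2014) and discovery (June 16, 2016), the claim accrued on June 16, 2016.
Adding the 8 months base period to June 16, 2016 gives a deadline of February 16, 2017, before any tolling.
The pending related arbitration from July 25, 2016 to September 4, 2016 tolled the period for 41 days, extending the deadline to March 29, 2017.
Because the pending criminal prosecution ran from January 1, 2017 to September 20, 2017, the deadline is extended by 262 days to December 16, 2017.
Nothing else in the chronology tolls or restarts the period.

December 16, 2017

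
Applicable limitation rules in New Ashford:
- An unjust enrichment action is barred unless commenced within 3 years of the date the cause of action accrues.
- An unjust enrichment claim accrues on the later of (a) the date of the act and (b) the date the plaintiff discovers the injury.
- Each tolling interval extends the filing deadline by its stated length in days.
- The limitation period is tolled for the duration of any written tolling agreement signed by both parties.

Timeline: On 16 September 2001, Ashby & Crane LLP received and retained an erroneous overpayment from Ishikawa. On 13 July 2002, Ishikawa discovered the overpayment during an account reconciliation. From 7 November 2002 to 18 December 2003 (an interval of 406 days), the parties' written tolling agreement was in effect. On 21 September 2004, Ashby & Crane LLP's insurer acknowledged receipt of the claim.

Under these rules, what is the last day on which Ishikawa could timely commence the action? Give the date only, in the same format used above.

The claim accrued on 13 July 2002 — the later of the 16 September 2001 act and the 13 July 2002 discovery.
Adding the 3 years base period to 13 July 2002 gives a deadline of 13 July 2005, before any tolling.
The period was tolled for 406 days by the written tolling agreement (7 November 2002 to 18 December 2003), pushing the deadline to 23 August 2006.
Nothing else in the chronology tolls or restarts the period.

23 August 2006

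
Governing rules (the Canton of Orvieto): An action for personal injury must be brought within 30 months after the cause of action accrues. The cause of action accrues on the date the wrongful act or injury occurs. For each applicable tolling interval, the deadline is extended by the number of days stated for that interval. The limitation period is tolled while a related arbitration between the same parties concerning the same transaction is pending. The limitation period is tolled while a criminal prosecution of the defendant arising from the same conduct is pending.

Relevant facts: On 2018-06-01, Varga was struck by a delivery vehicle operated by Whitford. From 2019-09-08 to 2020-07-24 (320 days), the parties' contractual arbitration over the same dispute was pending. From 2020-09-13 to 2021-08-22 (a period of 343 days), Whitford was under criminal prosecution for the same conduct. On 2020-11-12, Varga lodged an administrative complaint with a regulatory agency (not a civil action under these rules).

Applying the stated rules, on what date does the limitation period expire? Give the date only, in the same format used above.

The limitation period began to run on 2018-06-01.
The untolled deadline — 30 months after 2018-06-01 — is 2020-12-01.
Because the pending related arbitration ran from 2019-09-08 to 2020-07-24, the deadline is extended by 320 days to 2021-10-17.
The period was tolled for 343 days by the pending criminal prosecution (2020-09-13 to 2021-08-22), pushing the deadline to 2022-09-25.
Nothing else in the chronology tolls or restarts the period.

2022-09-25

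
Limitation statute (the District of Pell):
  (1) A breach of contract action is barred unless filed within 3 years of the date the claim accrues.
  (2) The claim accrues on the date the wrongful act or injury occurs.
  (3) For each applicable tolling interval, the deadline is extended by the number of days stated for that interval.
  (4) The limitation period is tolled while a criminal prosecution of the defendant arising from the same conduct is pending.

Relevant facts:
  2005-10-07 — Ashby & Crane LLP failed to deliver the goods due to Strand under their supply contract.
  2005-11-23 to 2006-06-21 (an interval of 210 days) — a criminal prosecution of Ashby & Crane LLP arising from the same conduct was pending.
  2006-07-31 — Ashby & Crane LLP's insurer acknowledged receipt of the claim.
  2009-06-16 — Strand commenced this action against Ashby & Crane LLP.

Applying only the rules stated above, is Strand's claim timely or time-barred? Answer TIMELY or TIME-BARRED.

TIME-BARRED

The limitation period began to run on 2005-10-07.
The untolled deadline — 3 years after 2005-10-07 — is 2008-10-07.
The pending criminal prosecution from 2005-11-23 to 2006-06-21 tolled the period for 210 days, extending the deadline to 2009-05-05.
None of the other events listed affects the running of the period under the stated rules.
Filing on 2009-06-16 missed the 2009-05-05 deadline — the action is time-barred.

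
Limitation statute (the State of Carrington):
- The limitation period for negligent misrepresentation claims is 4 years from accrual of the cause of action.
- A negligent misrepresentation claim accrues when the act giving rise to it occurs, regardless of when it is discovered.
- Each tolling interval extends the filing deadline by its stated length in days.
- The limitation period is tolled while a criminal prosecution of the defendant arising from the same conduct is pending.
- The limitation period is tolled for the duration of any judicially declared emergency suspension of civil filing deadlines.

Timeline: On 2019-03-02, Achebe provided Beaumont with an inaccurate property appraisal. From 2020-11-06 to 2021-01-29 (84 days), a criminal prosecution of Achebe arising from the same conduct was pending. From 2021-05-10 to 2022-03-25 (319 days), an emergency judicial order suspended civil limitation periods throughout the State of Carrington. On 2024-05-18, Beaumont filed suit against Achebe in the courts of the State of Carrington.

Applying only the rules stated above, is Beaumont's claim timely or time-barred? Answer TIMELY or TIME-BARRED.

The cause of action accrued on 2019-03-02, the date of the act.
Adding the 4 years base period to 2019-03-02 gives a deadline of 2023-03-02, before any tolling.
The period was tolled for 84 days by the pending criminal prosecution (2020-11-06 to 2021-01-29), pushing the deadline to 2023-05-25.
The emergency suspension of filing deadlines from 2021-05-10 to 2022-03-25 tolled the period for 319 days, extending the deadline to 2024-04-08.
The 2024-05-18 filing falls after the 2024-04-08 deadline; the claim is time-barred.

TIME-BARRED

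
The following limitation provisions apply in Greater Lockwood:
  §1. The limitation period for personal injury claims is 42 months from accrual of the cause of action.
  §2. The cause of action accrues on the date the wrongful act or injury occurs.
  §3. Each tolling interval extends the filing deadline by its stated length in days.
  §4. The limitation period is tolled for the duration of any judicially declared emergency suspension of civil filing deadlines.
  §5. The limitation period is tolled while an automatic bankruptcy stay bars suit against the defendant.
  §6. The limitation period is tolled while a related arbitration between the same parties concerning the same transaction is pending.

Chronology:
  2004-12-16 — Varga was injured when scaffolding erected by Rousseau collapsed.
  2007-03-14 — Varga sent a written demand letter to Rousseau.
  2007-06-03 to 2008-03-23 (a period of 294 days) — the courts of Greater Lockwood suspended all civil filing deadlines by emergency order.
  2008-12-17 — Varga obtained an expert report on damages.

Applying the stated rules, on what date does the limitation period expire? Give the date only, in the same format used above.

The limitation period began to run on 2004-12-16.
Adding the 42 months base period to 2004-12-16 gives a deadline of 2008-06-16, before any tolling.
Because the emergency suspension of filing deadlines ran from 2007-06-03 to 2008-03-23, the deadline is extended by 294 days to 2009-04-06.
Nothing else in the chronology tolls or restarts the period.

2009-04-06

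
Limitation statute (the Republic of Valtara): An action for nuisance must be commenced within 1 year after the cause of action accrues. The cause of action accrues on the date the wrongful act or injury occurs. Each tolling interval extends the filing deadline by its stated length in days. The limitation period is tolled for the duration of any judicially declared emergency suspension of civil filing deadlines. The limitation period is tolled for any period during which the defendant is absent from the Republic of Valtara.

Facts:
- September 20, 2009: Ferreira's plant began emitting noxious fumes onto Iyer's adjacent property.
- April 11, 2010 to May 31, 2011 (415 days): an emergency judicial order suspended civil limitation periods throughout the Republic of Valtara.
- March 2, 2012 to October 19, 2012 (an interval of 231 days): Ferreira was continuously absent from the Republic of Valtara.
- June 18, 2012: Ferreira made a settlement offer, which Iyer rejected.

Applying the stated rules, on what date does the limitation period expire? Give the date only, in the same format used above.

The cause of action accrued on September 20, 2009, the date of the act.
The untolled deadline — 1 year after September 20, 2009 — is September 20, 2010.
The period was tolled for 415 days by the emergency suspension of filing deadlines (April 11, 2010 to May 31, 2011), pushing the deadline to November 9, 2011.
The defendant's absence from the jurisdiction from March 2, 2012 to October 19, 2012 began after the period had already run on November 9, 2011, so it has no tolling effect.
The other events in the timeline have no effect on the limitation period under the stated rules.

November 9, 2011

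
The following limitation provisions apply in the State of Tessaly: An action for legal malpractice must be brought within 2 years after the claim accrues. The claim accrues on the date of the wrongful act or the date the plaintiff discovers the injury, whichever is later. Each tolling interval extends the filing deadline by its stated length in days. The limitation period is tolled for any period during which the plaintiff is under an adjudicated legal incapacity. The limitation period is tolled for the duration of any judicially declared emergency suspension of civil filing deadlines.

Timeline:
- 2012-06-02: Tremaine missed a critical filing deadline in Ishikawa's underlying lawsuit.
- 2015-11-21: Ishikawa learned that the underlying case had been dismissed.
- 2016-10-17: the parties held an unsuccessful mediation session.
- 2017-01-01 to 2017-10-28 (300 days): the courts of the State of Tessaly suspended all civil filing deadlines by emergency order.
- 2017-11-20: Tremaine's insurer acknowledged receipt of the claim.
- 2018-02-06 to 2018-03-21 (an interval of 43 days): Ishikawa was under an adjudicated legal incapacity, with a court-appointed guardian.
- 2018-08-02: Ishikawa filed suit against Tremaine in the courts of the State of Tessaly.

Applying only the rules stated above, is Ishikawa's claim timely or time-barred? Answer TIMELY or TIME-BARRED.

TIMELY

Because discovery on 2015-11-21 post-dates the 2012-06-02 act, accrual under the later-of rule falls on 2015-11-21.
Adding the 2 years base period to 2015-11-21 gives a deadline of 2017-11-21, before any tolling.
The period was tolled for 300 days by the emergency suspension of filing deadlines (2017-01-01 to 2017-10-28), pushing the deadline to 2018-09-17.
The period was tolled for 43 days by the plaintiff's legal incapacity (2018-02-06 to 2018-03-21), pushing the deadline to 2018-10-30.
None of the other events listed affects the running of the period under the stated rules.
Filing on 2018-08-02 beat the 2018-10-30 deadline — the action is timely.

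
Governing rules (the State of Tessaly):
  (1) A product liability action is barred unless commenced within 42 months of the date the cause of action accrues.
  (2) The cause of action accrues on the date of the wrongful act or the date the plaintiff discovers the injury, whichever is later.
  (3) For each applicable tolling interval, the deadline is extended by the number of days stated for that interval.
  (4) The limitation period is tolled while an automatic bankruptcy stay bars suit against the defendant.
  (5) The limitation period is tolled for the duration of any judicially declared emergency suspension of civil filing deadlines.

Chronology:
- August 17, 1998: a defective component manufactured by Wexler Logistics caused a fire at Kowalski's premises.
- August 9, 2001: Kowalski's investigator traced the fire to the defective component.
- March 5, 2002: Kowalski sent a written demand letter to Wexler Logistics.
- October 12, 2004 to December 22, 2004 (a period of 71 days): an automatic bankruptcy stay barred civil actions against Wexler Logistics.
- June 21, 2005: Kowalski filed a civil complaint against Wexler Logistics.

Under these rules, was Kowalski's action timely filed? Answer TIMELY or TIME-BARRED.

TIME-BARRED

The claim accrued on August 9, 2001 — the later of the August 17, 1998 act and the August 9, 2001 discovery.
The untolled deadline — 42 months after August 9, 2001 — is February 9, 2005.
Because the automatic bankruptcy stay ran from October 12, 2004 to December 22, 2004, the deadline is extended by 71 days to April 21, 2005.
None of the other events listed affects the running of the period under the stated rules.
The June 21, 2005 filing falls after the April 21, 2005 deadline; the claim is time-barred.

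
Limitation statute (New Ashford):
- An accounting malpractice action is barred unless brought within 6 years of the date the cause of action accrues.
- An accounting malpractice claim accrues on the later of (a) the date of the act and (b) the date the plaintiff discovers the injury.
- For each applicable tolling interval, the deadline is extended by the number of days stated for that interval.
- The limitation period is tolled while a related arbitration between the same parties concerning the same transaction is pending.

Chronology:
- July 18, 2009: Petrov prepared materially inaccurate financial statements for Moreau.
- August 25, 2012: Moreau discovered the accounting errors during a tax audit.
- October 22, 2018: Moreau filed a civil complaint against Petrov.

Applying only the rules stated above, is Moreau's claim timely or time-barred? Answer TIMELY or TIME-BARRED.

Taking the later of the act (July 18, 2009) and discovery (August 25, 2012), the claim accrued on August 25, 2012.
6 years from August 25, 2012 is August 25, 2018.
The October 22, 2018 filing falls after the August 25, 2018 deadline; the claim is time-barred.

TIME-BARRED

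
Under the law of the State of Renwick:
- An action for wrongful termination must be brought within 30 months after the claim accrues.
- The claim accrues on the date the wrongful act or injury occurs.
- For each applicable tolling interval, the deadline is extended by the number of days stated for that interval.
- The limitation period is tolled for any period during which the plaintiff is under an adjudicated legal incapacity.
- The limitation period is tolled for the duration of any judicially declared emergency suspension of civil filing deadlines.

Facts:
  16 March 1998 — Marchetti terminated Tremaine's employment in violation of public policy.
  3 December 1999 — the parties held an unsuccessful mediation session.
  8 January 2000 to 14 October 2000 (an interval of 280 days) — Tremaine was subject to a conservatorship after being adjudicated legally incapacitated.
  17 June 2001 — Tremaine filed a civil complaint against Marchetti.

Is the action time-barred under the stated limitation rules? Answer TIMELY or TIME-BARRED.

The claim accrued on 16 March 1998, when the wrongful act occurred.
30 months from 16 March 1998 is 16 September 2000.
The period was tolled for 280 days by the plaintiff's legal incapacity (8 January 2000 to 14 October 2000), pushing the deadline to 23 June 2001.
The other events in the timeline have no effect on the limitation period under the stated rules.
Filing on 17 June 2001 beat the 23 June 2001 deadline — the action is timely.

TIMELY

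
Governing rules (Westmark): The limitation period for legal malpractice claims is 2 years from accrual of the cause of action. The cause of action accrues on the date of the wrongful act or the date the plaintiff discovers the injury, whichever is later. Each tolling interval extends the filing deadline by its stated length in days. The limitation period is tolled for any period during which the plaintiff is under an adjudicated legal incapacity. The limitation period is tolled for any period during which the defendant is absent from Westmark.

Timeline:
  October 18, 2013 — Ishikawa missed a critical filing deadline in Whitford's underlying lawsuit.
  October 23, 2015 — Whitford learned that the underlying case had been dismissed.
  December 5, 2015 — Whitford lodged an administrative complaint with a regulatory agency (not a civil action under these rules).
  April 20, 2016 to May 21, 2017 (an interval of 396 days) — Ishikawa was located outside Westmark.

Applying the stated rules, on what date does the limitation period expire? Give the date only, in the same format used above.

The claim accrued on October 23, 2015 — the later of the October 18, 2013 act and the October 23, 2015 discovery.
Adding the 2 years base period to October 23, 2015 gives a deadline of October 23, 2017, before any tolling.
The period was tolled for 396 days by the defendant's absence from the jurisdiction (April 20, 2016 to May 21, 2017), pushing the deadline to November 23, 2018.
Nothing else in the chronology tolls or restarts the period.

November 23, 2018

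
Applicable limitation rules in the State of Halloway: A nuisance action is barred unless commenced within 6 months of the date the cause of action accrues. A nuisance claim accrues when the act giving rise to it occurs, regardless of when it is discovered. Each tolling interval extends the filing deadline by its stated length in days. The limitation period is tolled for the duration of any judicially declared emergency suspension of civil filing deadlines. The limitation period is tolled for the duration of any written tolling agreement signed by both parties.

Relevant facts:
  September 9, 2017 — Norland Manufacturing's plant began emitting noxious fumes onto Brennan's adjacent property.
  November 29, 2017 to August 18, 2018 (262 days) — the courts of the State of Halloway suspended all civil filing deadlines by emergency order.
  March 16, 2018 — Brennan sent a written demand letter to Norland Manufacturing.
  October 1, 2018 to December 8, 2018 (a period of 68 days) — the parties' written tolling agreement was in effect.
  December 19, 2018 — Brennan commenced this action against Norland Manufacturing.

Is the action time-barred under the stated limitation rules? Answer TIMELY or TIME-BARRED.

The claim accrued on September 9, 2017, when the wrongful act occurred.
6 months from September 9, 2017 is March 9, 2018.
The emergency suspension of filing deadlines from November 29, 2017 to August 18, 2018 tolled the period for 262 days, extending the deadline to November 26, 2018.
The period was tolled for 68 days by the written tolling agreement (October 1, 2018 to December 8, 2018), pushing the deadline to February 2, 2019.
The other events in the timeline have no effect on the limitation period under the stated rules.
The December 19, 2018 filing precedes the February 2, 2019 deadline; the claim is timely.

TIMELY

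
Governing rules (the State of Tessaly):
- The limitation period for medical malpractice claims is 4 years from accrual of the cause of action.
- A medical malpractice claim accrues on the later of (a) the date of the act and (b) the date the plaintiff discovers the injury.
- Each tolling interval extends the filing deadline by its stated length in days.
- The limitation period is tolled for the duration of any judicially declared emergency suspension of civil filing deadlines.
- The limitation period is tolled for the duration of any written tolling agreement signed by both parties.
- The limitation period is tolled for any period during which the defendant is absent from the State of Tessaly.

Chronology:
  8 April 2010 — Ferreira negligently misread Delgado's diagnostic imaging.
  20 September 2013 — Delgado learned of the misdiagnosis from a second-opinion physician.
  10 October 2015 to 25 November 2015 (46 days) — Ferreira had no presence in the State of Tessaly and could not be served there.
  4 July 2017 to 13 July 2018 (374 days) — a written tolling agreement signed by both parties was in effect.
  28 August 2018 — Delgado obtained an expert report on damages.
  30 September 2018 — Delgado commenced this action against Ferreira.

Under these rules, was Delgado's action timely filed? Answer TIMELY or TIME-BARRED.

Taking the later of the act (8 April 2010) and discovery (20 September 2013), the claim accrued on 20 September 2013.
The untolled deadline — 4 years after 20 September 2013 — is 20 September 2017.
The period was tolled for 46 days by the defendant's absence from the jurisdiction (10 October 2015 to 25 November 2015), pushing the deadline to 5 November 2017.
The period was tolled for 374 days by the written tolling agreement (4 July 2017 to 13 July 2018), pushing the deadline to 14 November 2018.
Nothing else in the chronology tolls or restarts the period.
Filing on 30 September 2018 beat the 14 November 2018 deadline — the action is timely.

TIMELY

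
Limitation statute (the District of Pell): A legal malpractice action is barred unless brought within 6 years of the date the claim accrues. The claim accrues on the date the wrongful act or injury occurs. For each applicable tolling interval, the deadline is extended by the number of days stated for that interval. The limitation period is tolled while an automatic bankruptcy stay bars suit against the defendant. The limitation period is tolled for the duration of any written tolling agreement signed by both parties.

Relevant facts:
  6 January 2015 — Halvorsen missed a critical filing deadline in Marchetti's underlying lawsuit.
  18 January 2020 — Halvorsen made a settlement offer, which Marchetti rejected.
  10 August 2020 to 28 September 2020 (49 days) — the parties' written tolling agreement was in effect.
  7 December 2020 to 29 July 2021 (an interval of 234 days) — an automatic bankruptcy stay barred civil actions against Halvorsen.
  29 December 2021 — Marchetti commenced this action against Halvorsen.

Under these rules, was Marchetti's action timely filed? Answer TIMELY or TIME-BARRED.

The claim accrued on 6 January 2015, when the wrongful act occurred.
Adding the 6 years base period to 6 January 2015 gives a deadline of 6 January 2021, before any tolling.
The period was tolled for 49 days by the written tolling agreement (10 August 2020 to 28 September 2020), pushing the deadline to 24 February 2021.
The automatic bankruptcy stay from 7 December 2020 to 29 July 2021 tolled the period for 234 days, extending the deadline to 16 October 2021.
Nothing else in the chronology tolls or restarts the period.
Marchetti filed on 29 December 2021, after the 16 October 2021 deadline, so the action is time-barred.

TIME-BARRED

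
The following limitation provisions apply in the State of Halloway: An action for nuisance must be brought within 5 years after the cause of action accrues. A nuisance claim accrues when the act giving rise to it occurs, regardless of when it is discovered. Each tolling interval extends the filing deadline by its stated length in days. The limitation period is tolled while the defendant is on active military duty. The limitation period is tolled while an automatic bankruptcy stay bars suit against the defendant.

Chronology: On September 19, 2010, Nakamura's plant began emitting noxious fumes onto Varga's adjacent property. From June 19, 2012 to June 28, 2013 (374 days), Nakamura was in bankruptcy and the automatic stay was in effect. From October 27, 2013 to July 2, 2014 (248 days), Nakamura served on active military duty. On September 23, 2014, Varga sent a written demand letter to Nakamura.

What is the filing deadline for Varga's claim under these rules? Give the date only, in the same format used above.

The limitation period began to run on September 19, 2010.
5 years from September 19, 2010 is September 19, 2015.
The automatic bankruptcy stay from June 19, 2012 to June 28, 2013 tolled the period for 374 days, extending the deadline to September 27, 2016.
The period was tolled for 248 days by the defendant's active military service (October 27, 2013 to July 2, 2014), pushing the deadline to June 2, 2017.
The other events in the timeline have no effect on the limitation period under the stated rules.

June 2, 2017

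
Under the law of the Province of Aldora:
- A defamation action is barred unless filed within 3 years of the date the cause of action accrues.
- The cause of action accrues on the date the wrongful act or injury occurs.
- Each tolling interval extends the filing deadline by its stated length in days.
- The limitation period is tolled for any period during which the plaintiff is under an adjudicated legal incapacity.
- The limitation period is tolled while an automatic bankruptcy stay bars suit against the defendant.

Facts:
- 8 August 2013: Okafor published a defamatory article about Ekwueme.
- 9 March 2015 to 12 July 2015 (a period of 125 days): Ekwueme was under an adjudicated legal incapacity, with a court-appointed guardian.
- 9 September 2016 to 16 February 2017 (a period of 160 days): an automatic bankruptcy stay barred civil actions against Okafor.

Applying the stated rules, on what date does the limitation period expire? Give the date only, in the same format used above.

The claim accrued on 8 August 2013, when the wrongful act occurred.
The untolled deadline — 3 years after 8 August 2013 — is 8 August 2016.
Because the plaintiff's legal incapacity ran from 9 March 2015 to 12 July 2015, the deadline is extended by 125 days to 11 December 2016.
Because the automatic bankruptcy stay ran from 9 September 2016 to 16 February 2017, the deadline is extended by 160 days to 20 May 2017.

20 May 2017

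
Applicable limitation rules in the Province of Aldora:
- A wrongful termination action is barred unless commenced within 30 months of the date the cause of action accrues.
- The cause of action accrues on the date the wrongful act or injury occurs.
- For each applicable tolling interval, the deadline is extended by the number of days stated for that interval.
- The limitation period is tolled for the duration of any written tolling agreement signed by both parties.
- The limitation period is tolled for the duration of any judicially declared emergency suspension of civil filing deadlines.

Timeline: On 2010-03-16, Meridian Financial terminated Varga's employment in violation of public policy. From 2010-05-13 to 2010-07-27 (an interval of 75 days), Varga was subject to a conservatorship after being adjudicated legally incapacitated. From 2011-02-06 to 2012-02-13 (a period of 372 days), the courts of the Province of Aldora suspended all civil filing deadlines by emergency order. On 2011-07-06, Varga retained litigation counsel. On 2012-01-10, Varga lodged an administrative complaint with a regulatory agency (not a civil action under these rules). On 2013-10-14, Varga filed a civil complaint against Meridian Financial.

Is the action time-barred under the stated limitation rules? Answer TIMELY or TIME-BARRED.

TIME-BARRED

The claim accrued on 2010-03-16, when the wrongful act occurred.
30 months from 2010-03-16 is 2012-09-16.
Because the emergency suspension of filing deadlines ran from 2011-02-06 to 2012-02-13, the deadline is extended by 372 days to 2013-09-23.
No stated provision tolls the period for the plaintiff's incapacity, so the interval from 2010-05-13 to 2010-07-27 has no effect on the deadline.
Nothing else in the chronology tolls or restarts the period.
Varga filed on 2013-10-14, after the 2013-09-23 deadline, so the action is time-barred.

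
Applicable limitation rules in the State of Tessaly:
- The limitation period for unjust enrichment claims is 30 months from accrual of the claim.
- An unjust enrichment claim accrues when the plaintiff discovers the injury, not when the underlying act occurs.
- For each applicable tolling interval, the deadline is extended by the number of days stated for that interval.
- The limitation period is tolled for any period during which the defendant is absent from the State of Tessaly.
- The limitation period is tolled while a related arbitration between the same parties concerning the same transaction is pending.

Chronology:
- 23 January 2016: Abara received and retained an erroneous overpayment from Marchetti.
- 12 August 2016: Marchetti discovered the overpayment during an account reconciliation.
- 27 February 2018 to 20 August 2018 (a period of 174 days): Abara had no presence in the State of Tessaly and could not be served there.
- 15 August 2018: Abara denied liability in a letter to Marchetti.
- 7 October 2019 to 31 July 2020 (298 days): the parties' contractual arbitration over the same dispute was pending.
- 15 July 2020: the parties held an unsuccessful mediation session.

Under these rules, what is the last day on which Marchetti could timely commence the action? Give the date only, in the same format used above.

5 August 2019

Under the discovery rule, the claim accrued on 12 August 2016, when Marchetti discovered the injury — not on the 23 January 2016 date of the underlying act.
Adding the 30 months base period to 12 August 2016 gives a deadline of 12 February 2019, before any tolling.
Because the defendant's absence from the jurisdiction ran from 27 February 2018 to 20 August 2018, the deadline is extended by 174 days to 5 August 2019.
By the time the pending related arbitration began on 7 October 2019, the limitation period had already expired on 5 August 2019; that interval cannot revive it.
The other events in the timeline have no effect on the limitation period under the stated rules.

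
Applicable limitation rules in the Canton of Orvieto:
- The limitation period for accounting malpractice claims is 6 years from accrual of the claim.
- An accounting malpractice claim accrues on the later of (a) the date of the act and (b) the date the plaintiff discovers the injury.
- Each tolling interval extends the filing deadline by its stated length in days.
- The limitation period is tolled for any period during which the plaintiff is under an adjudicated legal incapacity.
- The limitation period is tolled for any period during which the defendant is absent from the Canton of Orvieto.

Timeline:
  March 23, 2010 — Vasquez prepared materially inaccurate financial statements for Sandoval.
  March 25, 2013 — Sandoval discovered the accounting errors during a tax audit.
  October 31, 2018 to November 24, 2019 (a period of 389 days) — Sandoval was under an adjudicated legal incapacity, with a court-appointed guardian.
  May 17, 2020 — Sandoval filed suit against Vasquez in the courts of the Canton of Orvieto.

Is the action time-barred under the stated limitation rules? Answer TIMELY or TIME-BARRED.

The claim accrued on March 25, 2013 — the later of the March 23, 2010 act and the March 25, 2013 discovery.
The untolled deadline — 6 years after March 25, 2013 — is March 25, 2019.
The period was tolled for 389 days by the plaintiff's legal incapacity (October 31, 2018 to November 24, 2019), pushing the deadline to April 17, 2020.
Sandoval filed on May 17, 2020, after the April 17, 2020 deadline, so the action is time-barred.

TIME-BARRED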